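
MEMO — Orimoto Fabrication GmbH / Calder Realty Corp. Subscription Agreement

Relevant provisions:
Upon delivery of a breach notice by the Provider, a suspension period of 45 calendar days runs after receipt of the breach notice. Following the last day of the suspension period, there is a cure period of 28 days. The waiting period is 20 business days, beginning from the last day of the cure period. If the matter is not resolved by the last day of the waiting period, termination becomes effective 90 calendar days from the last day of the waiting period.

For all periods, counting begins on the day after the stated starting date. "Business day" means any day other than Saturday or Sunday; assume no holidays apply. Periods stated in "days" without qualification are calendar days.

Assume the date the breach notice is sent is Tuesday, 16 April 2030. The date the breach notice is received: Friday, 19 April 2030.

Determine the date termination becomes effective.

27 October 2030

The last day of the suspension period: 45 calendar days after 19 April 2030 is 3 June 2030.
Adding 28 calendar days to 3 June 2030 gives 1 July 2030, which is the last day of the cure period.
The last day of the waiting period: 20 business days after Monday, 1 July 2030, skipping weekends — Jul 2, Jul 3, Jul 4, Jul 5, …, Jul 25, Jul 26, Jul 29 — lands on Monday, 29 July 2030.
The date termination becomes effective: 90 calendar days after 29 July 2030 is 27 October 2030.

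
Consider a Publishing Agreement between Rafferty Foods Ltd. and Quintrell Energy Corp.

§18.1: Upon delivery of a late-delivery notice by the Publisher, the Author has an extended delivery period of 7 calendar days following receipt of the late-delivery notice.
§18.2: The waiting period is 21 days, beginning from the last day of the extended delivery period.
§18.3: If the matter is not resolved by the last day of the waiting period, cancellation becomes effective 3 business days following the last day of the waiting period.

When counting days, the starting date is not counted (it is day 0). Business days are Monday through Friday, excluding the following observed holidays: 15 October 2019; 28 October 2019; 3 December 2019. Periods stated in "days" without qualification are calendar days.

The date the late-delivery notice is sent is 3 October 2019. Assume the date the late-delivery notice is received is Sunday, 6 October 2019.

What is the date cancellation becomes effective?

Adding 7 calendar days to 6 October 2019 gives 13 October 2019, which is the last day of the extended delivery period.
The last day of the waiting period: 13 October 2019 + 21 days = 3 November 2019.
The date cancellation becomes effective: counting 3 business days from Sunday, 3 November 2019 (Nov 4, Nov 5, Nov 6, skipping weekends) reaches Wednesday, 6 November 2019.

6 November 2019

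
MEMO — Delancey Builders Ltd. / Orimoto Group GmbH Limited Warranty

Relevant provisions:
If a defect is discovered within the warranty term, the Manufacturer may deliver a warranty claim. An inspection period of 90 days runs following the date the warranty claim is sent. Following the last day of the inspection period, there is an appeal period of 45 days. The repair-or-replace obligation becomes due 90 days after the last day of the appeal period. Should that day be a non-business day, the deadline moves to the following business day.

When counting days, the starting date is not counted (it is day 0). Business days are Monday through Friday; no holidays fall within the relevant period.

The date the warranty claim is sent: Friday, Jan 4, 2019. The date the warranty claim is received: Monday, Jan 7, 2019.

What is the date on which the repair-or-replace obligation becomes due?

Aug 19, 2019

The last day of the inspection period: Jan 4, 2019 + 90 days = Apr 4, 2019.
The last day of the appeal period: Apr 4, 2019 + 45 days = May 19, 2019.
Adding 90 calendar days to May 19, 2019 gives Aug 17, 2019, which is the date on which the repair-or-replace obligation becomes due. That falls on a Saturday, so it rolls to the next business day, Monday, Aug 19, 2019.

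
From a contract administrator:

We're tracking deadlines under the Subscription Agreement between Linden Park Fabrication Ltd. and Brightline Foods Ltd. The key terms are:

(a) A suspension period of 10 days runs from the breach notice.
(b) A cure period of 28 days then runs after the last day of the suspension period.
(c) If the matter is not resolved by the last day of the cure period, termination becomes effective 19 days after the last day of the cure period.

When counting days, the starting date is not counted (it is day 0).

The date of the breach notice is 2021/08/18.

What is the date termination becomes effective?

The last day of the suspension period: 2021/08/18 + 10 days = 2021/08/28.
The last day of the cure period: 2021/08/28 + 28 days = 2021/09/25.
The date termination becomes effective: 2021/09/25 + 19 days = 2021/10/14.

2021/10/14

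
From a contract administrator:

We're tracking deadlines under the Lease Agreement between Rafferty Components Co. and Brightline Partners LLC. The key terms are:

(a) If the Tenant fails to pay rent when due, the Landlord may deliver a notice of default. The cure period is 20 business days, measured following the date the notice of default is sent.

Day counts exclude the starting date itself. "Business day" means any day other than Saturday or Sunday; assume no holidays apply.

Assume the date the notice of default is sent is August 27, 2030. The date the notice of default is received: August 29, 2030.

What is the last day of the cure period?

From Tuesday, August 27, 2030, 20 business days (Aug 28, Aug 29, Aug 30, Sep 2, …, Sep 20, Sep 23, Sep 24, skipping weekends) brings us to Tuesday, September 24, 2030, which is the last day of the cure period.

September 24, 2030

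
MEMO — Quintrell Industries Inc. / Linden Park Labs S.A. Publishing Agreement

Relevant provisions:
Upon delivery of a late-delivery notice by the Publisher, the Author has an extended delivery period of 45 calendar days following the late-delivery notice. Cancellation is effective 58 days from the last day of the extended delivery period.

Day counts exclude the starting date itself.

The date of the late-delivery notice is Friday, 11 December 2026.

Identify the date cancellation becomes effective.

The last day of the extended delivery period: 11 December 2026 + 45 days = 25 January 2027.
The date cancellation becomes effective: 25 January 2027 + 58 days = 24 March 2027.

24 March 2027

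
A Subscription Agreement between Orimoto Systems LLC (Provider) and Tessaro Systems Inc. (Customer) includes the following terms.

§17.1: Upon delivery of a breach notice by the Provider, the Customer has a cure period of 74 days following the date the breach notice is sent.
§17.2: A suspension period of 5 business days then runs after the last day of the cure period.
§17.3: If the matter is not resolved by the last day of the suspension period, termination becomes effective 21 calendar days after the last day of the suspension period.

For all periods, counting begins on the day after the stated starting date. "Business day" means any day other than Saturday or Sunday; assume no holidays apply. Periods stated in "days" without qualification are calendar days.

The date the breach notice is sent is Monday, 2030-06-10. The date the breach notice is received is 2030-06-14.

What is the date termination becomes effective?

Adding 74 calendar days to 2030-06-10 gives 2030-08-23, which is the last day of the cure period.
The last day of the suspension period: 5 business days after Friday, 2030-08-23, skipping weekends — Aug 26, Aug 27, Aug 28, Aug 29, Aug 30 — lands on Friday, 2030-08-30.
The date termination becomes effective: 21 calendar days after 2030-08-30 is 2030-09-20.

2030-09-20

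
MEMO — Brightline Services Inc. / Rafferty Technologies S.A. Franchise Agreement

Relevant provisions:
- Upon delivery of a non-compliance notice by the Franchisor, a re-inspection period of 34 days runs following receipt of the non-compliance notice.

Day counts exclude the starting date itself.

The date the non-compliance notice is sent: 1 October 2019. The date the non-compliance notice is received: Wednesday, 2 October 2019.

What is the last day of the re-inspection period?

5 November 2019

Adding 34 calendar days to 2 October 2019 gives 5 November 2019, which is the last day of the re-inspection period.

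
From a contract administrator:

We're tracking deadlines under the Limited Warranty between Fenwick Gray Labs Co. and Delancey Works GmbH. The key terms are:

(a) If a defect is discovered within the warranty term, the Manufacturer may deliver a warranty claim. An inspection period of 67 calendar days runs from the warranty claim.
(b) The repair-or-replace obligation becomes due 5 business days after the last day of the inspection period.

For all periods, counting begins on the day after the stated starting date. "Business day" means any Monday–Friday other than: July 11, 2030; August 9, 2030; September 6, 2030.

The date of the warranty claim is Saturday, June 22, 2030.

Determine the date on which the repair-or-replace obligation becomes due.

September 4, 2030

The last day of the inspection period: 67 calendar days after June 22, 2030 is August 28, 2030.
The date on which the repair-or-replace obligation becomes due: counting 5 business days from Wednesday, August 28, 2030 (Aug 29, Aug 30, Sep 2, Sep 3, Sep 4, skipping weekends) reaches Wednesday, September 4, 2030.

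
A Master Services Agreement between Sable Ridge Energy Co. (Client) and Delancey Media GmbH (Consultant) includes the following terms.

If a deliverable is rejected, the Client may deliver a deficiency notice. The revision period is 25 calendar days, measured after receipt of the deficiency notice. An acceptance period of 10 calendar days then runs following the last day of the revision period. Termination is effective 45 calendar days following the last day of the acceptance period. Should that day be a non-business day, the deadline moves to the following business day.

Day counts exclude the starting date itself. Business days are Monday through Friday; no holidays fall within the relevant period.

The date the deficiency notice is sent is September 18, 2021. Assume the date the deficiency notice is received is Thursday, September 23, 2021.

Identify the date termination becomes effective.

December 13, 2021

Adding 25 calendar days to September 23, 2021 gives October 18, 2021, which is the last day of the revision period.
The last day of the acceptance period: October 18, 2021 + 10 days = October 28, 2021.
The date termination becomes effective: October 28, 2021 + 45 days = December 12, 2021. That falls on a Sunday, so it rolls to the next business day, Monday, December 13, 2021.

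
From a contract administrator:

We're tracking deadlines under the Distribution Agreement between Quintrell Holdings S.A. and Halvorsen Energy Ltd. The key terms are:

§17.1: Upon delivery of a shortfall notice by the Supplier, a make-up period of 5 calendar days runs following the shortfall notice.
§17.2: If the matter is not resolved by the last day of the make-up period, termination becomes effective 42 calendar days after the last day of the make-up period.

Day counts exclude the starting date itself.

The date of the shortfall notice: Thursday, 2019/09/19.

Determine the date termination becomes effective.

2019/11/05

The last day of the make-up period: 5 calendar days after 2019/09/19 is 2019/09/24.
The date termination becomes effective: 2019/09/24 + 42 days = 2019/11/05.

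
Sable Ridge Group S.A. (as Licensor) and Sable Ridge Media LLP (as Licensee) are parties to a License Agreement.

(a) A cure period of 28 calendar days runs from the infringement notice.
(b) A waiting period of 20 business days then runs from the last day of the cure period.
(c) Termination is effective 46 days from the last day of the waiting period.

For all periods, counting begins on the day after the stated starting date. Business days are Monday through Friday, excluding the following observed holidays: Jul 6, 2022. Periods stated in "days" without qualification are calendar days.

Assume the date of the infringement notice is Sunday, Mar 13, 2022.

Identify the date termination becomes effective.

Adding 28 calendar days to Mar 13, 2022 gives Apr 10, 2022, which is the last day of the cure period.
From Sunday, Apr 10, 2022, 20 business days (Apr 11, Apr 12, Apr 13, Apr 14, …, May 4, May 5, May 6, skipping weekends) brings us to Friday, May 6, 2022, which is the last day of the waiting period.
Adding 46 calendar days to May 6, 2022 gives Jun 21, 2022, which is the date termination becomes effective.

Jun 21, 2022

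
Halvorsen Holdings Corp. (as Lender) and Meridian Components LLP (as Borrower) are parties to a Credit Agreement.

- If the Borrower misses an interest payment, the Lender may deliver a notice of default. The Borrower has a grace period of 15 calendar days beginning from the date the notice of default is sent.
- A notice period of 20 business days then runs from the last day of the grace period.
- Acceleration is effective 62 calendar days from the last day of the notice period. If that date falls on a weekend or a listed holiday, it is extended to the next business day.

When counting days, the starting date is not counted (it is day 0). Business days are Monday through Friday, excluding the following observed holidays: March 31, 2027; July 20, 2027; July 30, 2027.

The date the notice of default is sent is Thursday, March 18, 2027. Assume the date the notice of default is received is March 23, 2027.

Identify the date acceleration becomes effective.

The last day of the grace period: 15 calendar days after March 18, 2027 is April 2, 2027.
The last day of the notice period: counting 20 business days from Friday, April 2, 2027 (Apr 5, Apr 6, Apr 7, Apr 8, …, Apr 28, Apr 29, Apr 30, skipping weekends) reaches Friday, April 30, 2027.
The date acceleration becomes effective: 62 calendar days after April 30, 2027 is July 1, 2027. July 1, 2027 is a Thursday and is not a listed holiday, so no roll-forward applies.

July 1, 2027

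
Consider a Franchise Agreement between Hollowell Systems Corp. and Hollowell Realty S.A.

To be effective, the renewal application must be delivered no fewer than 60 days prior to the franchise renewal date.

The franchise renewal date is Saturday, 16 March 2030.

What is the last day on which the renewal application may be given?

Counting back 60 calendar days from 16 March 2030 gives 15 January 2030.

15 January 2030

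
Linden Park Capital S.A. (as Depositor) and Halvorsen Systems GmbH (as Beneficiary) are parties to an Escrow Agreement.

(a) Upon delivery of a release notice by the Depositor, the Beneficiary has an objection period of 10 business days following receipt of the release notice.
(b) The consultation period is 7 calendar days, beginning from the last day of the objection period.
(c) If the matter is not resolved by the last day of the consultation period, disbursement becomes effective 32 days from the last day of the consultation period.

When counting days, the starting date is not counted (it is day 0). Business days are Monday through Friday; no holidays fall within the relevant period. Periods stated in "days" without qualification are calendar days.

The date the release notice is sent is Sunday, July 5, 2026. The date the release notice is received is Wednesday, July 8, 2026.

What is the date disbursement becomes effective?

August 30, 2026

The last day of the objection period: 10 business days after Wednesday, July 8, 2026, skipping weekends — Jul 9, Jul 10, Jul 13, Jul 14, Jul 15, Jul 16, Jul 17, Jul 20, Jul 21, Jul 22 — lands on Wednesday, July 22, 2026.
The last day of the consultation period: 7 calendar days after July 22, 2026 is July 29, 2026.
The date disbursement becomes effective: 32 calendar days after July 29, 2026 is August 30, 2026.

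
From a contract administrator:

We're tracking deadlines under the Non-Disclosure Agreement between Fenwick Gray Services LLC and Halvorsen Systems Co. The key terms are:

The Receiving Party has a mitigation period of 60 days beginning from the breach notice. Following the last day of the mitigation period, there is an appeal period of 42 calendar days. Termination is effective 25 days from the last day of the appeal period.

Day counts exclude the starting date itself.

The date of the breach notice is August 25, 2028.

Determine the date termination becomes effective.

December 30, 2028

The last day of the mitigation period: 60 calendar days after August 25, 2028 is October 24, 2028.
The last day of the appeal period: October 24, 2028 + 42 days = December 5, 2028.
Adding 25 calendar days to December 5, 2028 gives December 30, 2028, which is the date termination becomes effective.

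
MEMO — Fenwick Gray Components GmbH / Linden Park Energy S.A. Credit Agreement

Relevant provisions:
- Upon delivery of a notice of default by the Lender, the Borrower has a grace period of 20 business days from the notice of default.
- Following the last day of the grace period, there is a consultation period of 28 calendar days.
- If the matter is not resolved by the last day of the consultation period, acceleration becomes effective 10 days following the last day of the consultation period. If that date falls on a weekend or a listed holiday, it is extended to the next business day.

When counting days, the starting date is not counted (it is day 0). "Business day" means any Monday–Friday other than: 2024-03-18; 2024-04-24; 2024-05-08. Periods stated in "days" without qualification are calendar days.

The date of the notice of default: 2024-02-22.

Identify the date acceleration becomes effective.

2024-04-29

From Thursday, 2024-02-22, 20 business days (Feb 23, Feb 26, Feb 27, Feb 28, …, Mar 20, Mar 21, Mar 22, skipping weekends and the listed holiday on Mar 18) brings us to Friday, 2024-03-22, which is the last day of the grace period.
The last day of the consultation period: 28 calendar days after 2024-03-22 is 2024-04-19.
Adding 10 calendar days to 2024-04-19 gives 2024-04-29, which is the date acceleration becomes effective. 2024-04-29 is a Monday and is not a listed holiday, so no roll-forward applies.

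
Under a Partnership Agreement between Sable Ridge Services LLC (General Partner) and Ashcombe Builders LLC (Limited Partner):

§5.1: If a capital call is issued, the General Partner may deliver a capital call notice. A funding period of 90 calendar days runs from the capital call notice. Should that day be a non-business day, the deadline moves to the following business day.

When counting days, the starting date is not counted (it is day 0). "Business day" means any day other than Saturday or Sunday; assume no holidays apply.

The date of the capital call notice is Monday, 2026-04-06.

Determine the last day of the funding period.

2026-07-06

The last day of the funding period: 90 calendar days after 2026-04-06 is 2026-07-05. That falls on a Sunday, so it rolls to the next business day, Monday, 2026-07-06.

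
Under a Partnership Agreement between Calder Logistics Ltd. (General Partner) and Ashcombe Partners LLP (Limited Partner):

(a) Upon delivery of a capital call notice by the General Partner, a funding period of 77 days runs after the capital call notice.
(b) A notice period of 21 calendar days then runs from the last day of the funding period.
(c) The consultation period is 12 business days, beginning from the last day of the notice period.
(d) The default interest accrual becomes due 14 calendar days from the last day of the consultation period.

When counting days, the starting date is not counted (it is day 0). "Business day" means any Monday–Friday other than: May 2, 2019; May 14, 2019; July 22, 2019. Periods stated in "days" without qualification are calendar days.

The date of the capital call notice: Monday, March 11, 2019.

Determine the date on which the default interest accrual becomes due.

The last day of the funding period: March 11, 2019 + 77 days = May 27, 2019.
The last day of the notice period: May 27, 2019 + 21 days = June 17, 2019.
From Monday, June 17, 2019, 12 business days (Jun 18, Jun 19, Jun 20, Jun 21, …, Jul 1, Jul 2, Jul 3, skipping weekends) brings us to Wednesday, July 3, 2019, which is the last day of the consultation period.
The date on which the default interest accrual becomes due: July 3, 2019 + 14 days = July 17, 2019.

July 17, 2019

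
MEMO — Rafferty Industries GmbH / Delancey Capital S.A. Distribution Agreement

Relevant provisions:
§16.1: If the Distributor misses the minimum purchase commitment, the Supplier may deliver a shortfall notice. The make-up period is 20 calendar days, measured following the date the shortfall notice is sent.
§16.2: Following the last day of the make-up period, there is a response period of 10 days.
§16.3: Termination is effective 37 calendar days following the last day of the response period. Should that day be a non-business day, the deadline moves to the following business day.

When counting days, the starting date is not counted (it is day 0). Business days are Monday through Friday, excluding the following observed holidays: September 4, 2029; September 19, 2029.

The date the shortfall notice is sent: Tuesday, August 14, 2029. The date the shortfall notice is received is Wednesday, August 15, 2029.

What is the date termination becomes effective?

The last day of the make-up period: 20 calendar days after August 14, 2029 is September 3, 2029.
The last day of the response period: 10 calendar days after September 3, 2029 is September 13, 2029.
Adding 37 calendar days to September 13, 2029 gives October 20, 2029, which is the date termination becomes effective. That falls on a Saturday, so it rolls to the next business day, Monday, October 22, 2029.

October 22, 2029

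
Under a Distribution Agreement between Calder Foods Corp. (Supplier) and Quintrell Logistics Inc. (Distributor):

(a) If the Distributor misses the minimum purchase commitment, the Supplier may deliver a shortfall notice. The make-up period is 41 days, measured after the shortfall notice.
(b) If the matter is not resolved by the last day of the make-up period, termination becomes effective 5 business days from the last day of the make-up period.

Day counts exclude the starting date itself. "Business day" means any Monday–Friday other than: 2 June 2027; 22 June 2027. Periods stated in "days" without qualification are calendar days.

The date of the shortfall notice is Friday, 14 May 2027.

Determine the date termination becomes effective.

1 July 2027

The last day of the make-up period: 41 calendar days after 14 May 2027 is 24 June 2027.
The date termination becomes effective: 5 business days after Thursday, 24 June 2027, skipping weekends — Jun 25, Jun 28, Jun 29, Jun 30, Jul 1 — lands on Thursday, 1 July 2027.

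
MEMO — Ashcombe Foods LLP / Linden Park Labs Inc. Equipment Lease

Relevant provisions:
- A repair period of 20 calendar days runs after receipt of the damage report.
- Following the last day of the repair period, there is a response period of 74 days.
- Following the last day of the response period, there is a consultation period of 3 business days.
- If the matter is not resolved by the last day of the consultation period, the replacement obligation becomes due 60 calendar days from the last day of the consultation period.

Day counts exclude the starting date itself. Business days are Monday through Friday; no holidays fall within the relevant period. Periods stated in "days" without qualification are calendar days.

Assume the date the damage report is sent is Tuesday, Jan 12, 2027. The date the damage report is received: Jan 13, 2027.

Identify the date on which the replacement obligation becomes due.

Jun 20, 2027

The last day of the repair period: Jan 13, 2027 + 20 days = Feb 2, 2027.
The last day of the response period: 74 calendar days after Feb 2, 2027 is Apr 17, 2027.
The last day of the consultation period: counting 3 business days from Saturday, Apr 17, 2027 (Apr 19, Apr 20, Apr 21, skipping weekends) reaches Wednesday, Apr 21, 2027.
The date on which the replacement obligation becomes due: 60 calendar days after Apr 21, 2027 is Jun 20, 2027.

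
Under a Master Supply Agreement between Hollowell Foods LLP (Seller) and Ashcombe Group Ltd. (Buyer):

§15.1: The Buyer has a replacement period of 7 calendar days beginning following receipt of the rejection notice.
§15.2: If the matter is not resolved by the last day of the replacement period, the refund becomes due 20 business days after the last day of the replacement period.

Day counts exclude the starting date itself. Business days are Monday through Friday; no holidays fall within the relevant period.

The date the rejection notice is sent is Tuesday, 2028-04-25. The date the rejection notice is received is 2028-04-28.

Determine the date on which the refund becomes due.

The last day of the replacement period: 7 calendar days after 2028-04-28 is 2028-05-05.
From Friday, 2028-05-05, 20 business days (May 8, May 9, May 10, May 11, …, May 31, Jun 1, Jun 2, skipping weekends) brings us to Friday, 2028-06-02, which is the date on which the refund becomes due.

2028-06-02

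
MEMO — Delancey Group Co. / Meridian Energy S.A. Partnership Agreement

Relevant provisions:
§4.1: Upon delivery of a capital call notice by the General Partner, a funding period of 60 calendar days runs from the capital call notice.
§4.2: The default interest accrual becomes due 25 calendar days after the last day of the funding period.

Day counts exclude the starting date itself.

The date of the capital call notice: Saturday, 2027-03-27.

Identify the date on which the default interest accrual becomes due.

The last day of the funding period: 60 calendar days after 2027-03-27 is 2027-05-26.
Adding 25 calendar days to 2027-05-26 gives 2027-06-20, which is the date on which the default interest accrual becomes due.

2027-06-20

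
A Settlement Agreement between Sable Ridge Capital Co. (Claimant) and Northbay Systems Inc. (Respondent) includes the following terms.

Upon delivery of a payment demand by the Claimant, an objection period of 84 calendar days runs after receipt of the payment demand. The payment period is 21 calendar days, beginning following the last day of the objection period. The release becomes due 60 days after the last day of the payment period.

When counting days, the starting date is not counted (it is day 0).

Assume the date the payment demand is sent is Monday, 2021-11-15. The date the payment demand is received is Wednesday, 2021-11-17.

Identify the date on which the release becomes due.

2022-05-01

The last day of the objection period: 84 calendar days after 2021-11-17 is 2022-02-09.
The last day of the payment period: 2022-02-09 + 21 days = 2022-03-02.
The date on which the release becomes due: 2022-03-02 + 60 days = 2022-05-01.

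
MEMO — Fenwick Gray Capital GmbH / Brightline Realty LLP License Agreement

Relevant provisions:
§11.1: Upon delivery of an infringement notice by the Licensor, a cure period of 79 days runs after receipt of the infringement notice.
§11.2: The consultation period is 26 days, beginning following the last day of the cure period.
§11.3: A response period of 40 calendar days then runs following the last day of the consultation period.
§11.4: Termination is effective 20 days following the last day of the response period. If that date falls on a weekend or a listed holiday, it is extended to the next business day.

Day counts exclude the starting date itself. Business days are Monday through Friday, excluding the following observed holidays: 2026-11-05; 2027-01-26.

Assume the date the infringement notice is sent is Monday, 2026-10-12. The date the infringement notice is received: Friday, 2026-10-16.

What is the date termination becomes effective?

2027-03-30

The last day of the cure period: 79 calendar days after 2026-10-16 is 2027-01-03.
The last day of the consultation period: 26 calendar days after 2027-01-03 is 2027-01-29.
The last day of the response period: 2027-01-29 + 40 days = 2027-03-10.
The date termination becomes effective: 20 calendar days after 2027-03-10 is 2027-03-30. 2027-03-30 is a Tuesday and is not a listed holiday, so no roll-forward applies.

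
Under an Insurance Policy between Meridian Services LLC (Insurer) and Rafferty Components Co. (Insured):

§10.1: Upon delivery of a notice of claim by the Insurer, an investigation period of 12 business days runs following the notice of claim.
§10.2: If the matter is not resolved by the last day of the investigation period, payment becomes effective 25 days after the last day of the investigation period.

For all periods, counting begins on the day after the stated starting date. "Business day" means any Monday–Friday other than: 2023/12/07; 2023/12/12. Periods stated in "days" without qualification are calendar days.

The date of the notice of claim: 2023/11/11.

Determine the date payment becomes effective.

2023/12/23

The last day of the investigation period: 12 business days after Saturday, 2023/11/11, skipping weekends — Nov 13, Nov 14, Nov 15, Nov 16, …, Nov 24, Nov 27, Nov 28 — lands on Tuesday, 2023/11/28.
Adding 25 calendar days to 2023/11/28 gives 2023/12/23, which is the date payment becomes effective.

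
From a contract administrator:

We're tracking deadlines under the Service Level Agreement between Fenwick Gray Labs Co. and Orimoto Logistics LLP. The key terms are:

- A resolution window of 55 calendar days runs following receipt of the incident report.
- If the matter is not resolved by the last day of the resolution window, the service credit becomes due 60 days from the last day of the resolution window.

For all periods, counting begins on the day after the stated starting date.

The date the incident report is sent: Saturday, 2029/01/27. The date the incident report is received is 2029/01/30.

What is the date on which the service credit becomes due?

The last day of the resolution window: 55 calendar days after 2029/01/30 is 2029/03/26.
The date on which the service credit becomes due: 60 calendar days after 2029/03/26 is 2029/05/25.

2029/05/25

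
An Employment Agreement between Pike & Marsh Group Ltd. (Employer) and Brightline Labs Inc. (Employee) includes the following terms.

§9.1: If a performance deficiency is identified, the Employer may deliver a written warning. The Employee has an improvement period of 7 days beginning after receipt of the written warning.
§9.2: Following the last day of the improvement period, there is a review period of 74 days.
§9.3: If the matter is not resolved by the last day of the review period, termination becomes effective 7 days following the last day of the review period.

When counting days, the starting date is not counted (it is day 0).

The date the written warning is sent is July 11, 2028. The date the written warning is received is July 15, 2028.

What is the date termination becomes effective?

The last day of the improvement period: 7 calendar days after July 15, 2028 is July 22, 2028.
The last day of the review period: July 22, 2028 + 74 days = October 4, 2028.
The date termination becomes effective: October 4, 2028 + 7 days = October 11, 2028.

October 11, 2028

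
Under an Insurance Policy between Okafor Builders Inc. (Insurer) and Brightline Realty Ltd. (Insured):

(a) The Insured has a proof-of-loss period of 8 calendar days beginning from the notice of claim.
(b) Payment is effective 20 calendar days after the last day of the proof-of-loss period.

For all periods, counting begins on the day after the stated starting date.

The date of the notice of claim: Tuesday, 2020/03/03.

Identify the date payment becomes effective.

2020/03/31

Adding 8 calendar days to 2020/03/03 gives 2020/03/11, which is the last day of the proof-of-loss period.
The date payment becomes effective: 2020/03/11 + 20 days = 2020/03/31.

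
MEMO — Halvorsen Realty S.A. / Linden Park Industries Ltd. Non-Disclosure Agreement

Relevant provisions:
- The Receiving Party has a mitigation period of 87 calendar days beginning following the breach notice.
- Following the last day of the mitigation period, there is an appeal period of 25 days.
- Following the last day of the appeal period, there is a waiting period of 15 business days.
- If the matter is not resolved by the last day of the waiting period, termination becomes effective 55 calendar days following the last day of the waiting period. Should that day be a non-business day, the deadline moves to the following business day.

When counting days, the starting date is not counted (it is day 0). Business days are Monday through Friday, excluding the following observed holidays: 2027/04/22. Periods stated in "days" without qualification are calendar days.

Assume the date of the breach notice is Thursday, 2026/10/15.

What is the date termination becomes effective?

2027/04/21

The last day of the mitigation period: 87 calendar days after 2026/10/15 is 2027/01/10.
Adding 25 calendar days to 2027/01/10 gives 2027/02/04, which is the last day of the appeal period.
The last day of the waiting period: counting 15 business days from Thursday, 2027/02/04 (Feb 5, Feb 8, Feb 9, Feb 10, …, Feb 23, Feb 24, Feb 25, skipping weekends) reaches Thursday, 2027/02/25.
The date termination becomes effective: 55 calendar days after 2027/02/25 is 2027/04/21. 2027/04/21 is a Wednesday and is not a listed holiday, so no roll-forward applies.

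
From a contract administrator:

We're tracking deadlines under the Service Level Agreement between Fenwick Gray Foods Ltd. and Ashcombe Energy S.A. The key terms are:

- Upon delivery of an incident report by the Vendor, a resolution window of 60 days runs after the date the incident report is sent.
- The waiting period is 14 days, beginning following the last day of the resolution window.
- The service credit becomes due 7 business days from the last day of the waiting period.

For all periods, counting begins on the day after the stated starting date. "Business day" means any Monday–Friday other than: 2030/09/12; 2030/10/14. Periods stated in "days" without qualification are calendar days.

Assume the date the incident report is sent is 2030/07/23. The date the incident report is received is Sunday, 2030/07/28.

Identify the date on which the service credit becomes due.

Adding 60 calendar days to 2030/07/23 gives 2030/09/21, which is the last day of the resolution window.
The last day of the waiting period: 14 calendar days after 2030/09/21 is 2030/10/05.
The date on which the service credit becomes due: 7 business days after Saturday, 2030/10/05, skipping weekends and the listed holiday on Oct 14 — Oct 7, Oct 8, Oct 9, Oct 10, Oct 11, Oct 15, Oct 16 — lands on Wednesday, 2030/10/16.

2030/10/16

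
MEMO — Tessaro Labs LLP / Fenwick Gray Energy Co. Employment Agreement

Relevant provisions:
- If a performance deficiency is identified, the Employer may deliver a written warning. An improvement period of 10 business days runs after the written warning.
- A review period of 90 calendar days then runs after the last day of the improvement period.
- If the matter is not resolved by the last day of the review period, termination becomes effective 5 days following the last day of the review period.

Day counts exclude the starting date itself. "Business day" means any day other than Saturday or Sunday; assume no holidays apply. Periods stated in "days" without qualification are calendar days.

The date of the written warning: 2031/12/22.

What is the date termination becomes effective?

2032/04/09

The last day of the improvement period: counting 10 business days from Monday, 2031/12/22 (Dec 23, Dec 24, Dec 25, Dec 26, Dec 29, Dec 30, Dec 31, Jan 1, Jan 2, Jan 5, skipping weekends) reaches Monday, 2032/01/05.
The last day of the review period: 2032/01/05 + 90 days = 2032/04/04.
The date termination becomes effective: 5 calendar days after 2032/04/04 is 2032/04/09.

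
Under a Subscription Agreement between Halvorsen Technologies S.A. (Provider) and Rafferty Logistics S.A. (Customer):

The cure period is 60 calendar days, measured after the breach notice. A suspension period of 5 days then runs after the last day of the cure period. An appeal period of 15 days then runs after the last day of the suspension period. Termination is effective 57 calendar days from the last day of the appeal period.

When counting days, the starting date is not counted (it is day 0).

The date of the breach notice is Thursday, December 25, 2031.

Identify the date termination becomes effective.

The last day of the cure period: 60 calendar days after December 25, 2031 is February 23, 2032.
The last day of the suspension period: 5 calendar days after February 23, 2032 is February 28, 2032.
Adding 15 calendar days to February 28, 2032 gives March 14, 2032, which is the last day of the appeal period.
The date termination becomes effective: 57 calendar days after March 14, 2032 is May 10, 2032.

May 10, 2032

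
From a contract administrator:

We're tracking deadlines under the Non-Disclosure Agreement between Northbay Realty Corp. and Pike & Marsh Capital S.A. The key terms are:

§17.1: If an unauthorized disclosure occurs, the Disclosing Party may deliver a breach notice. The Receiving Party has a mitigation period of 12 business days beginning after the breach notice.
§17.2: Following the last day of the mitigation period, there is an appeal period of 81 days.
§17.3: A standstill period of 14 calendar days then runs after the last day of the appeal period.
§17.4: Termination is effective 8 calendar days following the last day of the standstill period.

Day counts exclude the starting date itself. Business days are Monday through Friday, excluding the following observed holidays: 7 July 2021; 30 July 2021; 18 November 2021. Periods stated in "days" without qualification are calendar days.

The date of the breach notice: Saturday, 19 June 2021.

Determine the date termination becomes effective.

The last day of the mitigation period: counting 12 business days from Saturday, 19 June 2021 (Jun 21, Jun 22, Jun 23, Jun 24, …, Jul 2, Jul 5, Jul 6, skipping weekends) reaches Tuesday, 6 July 2021.
The last day of the appeal period: 6 July 2021 + 81 days = 25 September 2021.
The last day of the standstill period: 14 calendar days after 25 September 2021 is 9 October 2021.
The date termination becomes effective: 8 calendar days after 9 October 2021 is 17 October 2021.

17 October 2021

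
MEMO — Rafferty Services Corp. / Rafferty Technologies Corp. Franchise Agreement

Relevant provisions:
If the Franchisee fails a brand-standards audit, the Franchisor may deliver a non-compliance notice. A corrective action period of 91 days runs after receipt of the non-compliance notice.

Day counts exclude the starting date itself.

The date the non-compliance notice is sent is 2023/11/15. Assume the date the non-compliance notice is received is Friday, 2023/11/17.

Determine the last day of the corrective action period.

Adding 91 calendar days to 2023/11/17 gives 2024/02/16, which is the last day of the corrective action period.

2024/02/16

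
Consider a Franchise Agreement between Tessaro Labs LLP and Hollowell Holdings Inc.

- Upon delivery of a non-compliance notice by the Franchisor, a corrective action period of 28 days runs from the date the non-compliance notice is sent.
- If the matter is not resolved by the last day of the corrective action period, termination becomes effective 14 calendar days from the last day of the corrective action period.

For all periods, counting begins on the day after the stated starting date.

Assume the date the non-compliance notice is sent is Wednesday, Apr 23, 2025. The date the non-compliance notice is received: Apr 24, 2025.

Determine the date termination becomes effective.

The last day of the corrective action period: Apr 23, 2025 + 28 days = May 21, 2025.
Adding 14 calendar days to May 21, 2025 gives Jun 4, 2025, which is the date termination becomes effective.

Jun 4, 2025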